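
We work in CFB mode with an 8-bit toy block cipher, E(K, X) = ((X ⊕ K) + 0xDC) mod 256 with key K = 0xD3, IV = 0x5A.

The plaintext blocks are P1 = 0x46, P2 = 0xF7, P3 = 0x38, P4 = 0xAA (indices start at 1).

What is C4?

CFB encryption: C_i = P_i ⊕ E(K, C_{i−1}), with C_{0} = IV.
C1: E(K, 0x5A) = 0x65; 0x46 ⊕ 0x65 = 0x23.
C2: E(K, 0x23) = 0xCC; 0xF7 ⊕ 0xCC = 0x3B.
C3: E(K, 0x3B) = 0xC4; 0x38 ⊕ 0xC4 = 0xFC.
C4: E(K, 0xFC) = 0x0B; 0xAA ⊕ 0x0B = 0xA1.

C4 = 0xA1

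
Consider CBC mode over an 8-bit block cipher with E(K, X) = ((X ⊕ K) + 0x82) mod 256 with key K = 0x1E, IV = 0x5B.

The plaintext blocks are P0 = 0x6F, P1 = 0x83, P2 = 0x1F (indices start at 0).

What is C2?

C2 = 0x34

CBC encryption: C_i = E(K, P_i ⊕ C_{i−1}), with C_{−1} = IV.
C0: P0 ⊕ 0x5B = 0x34; E(K, 0x34) = 0xAC.
C1: P1 ⊕ 0xAC = 0x2F; E(K, 0x2F) = 0xB3.
C2: P2 ⊕ 0xB3 = 0xAC; E(K, 0xAC) = 0x34.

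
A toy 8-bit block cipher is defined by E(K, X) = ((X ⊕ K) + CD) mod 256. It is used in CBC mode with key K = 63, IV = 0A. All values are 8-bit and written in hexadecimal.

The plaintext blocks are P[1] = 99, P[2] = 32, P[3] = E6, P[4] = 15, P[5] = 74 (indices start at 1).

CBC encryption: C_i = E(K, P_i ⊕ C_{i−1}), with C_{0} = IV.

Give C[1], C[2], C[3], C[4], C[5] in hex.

C[1] = BD, C[2] = B9, C[3] = 09, C[4] = 4C, C[5] = 28

C[1]: P[1] ⊕ 0A = 93; E(K, 93) = BD.
C[2]: P[2] ⊕ BD = 8F; E(K, 8F) = B9.
C[3]: P[3] ⊕ B9 = 5F; E(K, 5F) = 09.
C[4]: P[4] ⊕ 09 = 1C; E(K, 1C) = 4C.
C[5]: P[5] ⊕ 4C = 38; E(K, 38) = 28.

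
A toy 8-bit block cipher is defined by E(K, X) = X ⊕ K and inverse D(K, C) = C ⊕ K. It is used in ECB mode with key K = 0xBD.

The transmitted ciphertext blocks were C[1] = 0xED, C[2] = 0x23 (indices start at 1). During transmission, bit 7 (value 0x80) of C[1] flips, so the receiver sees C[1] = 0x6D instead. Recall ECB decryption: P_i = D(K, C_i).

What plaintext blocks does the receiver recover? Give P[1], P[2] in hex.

Only C[1] changed, to 0x6D. In ECB, a change in C_i affects only P_i. Decrypting the received ciphertext:
P[1]: D(K, 0x6D) = 0xD0.
P[2]: D(K, 0x23) = 0x9E.
Blocks that differ from the original plaintext: P[1].

P[1] = 0xD0, P[2] = 0x9E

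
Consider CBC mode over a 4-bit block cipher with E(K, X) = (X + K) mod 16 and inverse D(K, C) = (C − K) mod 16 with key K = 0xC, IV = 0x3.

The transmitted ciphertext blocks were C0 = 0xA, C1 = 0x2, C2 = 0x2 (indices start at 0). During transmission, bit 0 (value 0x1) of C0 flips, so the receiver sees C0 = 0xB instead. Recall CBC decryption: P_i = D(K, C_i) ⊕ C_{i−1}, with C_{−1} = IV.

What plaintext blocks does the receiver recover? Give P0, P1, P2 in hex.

Only C0 changed, to 0xB. In CBC, a change in C_i garbles P_i and flips the same bit in P_{i+1}. Decrypting the received ciphertext:
P0: D(K, 0xB) = 0xF; 0xF ⊕ 0x3 = 0xC.
P1: D(K, 0x2) = 0x6; 0x6 ⊕ 0xB = 0xD.
P2: D(K, 0x2) = 0x6; 0x6 ⊕ 0x2 = 0x4.
Blocks that differ from the original plaintext: P0, P1.

P0 = 0xC, P1 = 0xD, P2 = 0x4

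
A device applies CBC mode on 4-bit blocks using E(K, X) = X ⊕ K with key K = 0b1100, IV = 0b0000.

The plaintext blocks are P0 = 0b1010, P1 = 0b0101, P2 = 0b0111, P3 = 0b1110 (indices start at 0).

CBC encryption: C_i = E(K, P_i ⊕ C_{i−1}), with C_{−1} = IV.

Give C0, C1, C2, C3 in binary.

C0 = 0b0110, C1 = 0b1111, C2 = 0b0100, C3 = 0b0110

C0: P0 ⊕ 0b0000 = 0b1010; E(K, 0b1010) = 0b0110.
C1: P1 ⊕ 0b0110 = 0b0011; E(K, 0b0011) = 0b1111.
C2: P2 ⊕ 0b1111 = 0b1000; E(K, 0b1000) = 0b0100.
C3: P3 ⊕ 0b0100 = 0b1010; E(K, 0b1010) = 0b0110.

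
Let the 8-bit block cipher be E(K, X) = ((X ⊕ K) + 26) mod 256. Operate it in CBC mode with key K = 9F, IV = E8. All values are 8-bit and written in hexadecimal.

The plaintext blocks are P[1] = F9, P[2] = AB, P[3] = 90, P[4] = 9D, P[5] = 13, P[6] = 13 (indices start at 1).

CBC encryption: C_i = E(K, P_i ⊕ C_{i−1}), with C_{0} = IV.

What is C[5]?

C[1]: P[1] ⊕ E8 = 11; E(K, 11) = B4.
C[2]: P[2] ⊕ B4 = 1F; E(K, 1F) = A6.
C[3]: P[3] ⊕ A6 = 36; E(K, 36) = CF.
C[4]: P[4] ⊕ CF = 52; E(K, 52) = F3.
C[5]: P[5] ⊕ F3 = E0; E(K, E0) = A5.

C[5] = A5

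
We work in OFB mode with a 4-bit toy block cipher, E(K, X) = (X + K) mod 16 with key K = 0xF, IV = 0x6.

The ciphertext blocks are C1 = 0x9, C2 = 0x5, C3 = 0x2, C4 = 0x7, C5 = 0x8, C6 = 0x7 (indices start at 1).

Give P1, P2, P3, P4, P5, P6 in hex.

P1 = 0xC, P2 = 0x1, P3 = 0x1, P4 = 0x5, P5 = 0x9, P6 = 0x7

OFB decryption: S_i = E(K, S_{i−1}) with S_{0} = IV; P_i = C_i ⊕ S_i.
P1: S = E(K, 0x6) = 0x5; 0x9 ⊕ 0x5 = 0xC.
P2: S = E(K, 0x5) = 0x4; 0x5 ⊕ 0x4 = 0x1.
P3: S = E(K, 0x4) = 0x3; 0x2 ⊕ 0x3 = 0x1.
P4: S = E(K, 0x3) = 0x2; 0x7 ⊕ 0x2 = 0x5.
P5: S = E(K, 0x2) = 0x1; 0x8 ⊕ 0x1 = 0x9.
P6: S = E(K, 0x1) = 0x0; 0x7 ⊕ 0x0 = 0x7.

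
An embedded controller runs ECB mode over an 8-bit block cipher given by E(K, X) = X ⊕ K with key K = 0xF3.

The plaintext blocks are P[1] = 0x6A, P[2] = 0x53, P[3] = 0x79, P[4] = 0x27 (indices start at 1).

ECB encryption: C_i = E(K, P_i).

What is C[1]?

C[1]: E(K, 0x6A) = 0x99.

C[1] = 0x99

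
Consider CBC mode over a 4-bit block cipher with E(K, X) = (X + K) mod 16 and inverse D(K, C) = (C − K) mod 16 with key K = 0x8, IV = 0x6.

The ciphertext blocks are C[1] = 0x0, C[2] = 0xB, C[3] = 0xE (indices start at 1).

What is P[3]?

CBC decryption: P_i = D(K, C_i) ⊕ C_{i−1}, with C_{0} = IV.
P[3]: D(K, 0xE) = 0x6; 0x6 ⊕ 0xB = 0xD.

P[3] = 0xD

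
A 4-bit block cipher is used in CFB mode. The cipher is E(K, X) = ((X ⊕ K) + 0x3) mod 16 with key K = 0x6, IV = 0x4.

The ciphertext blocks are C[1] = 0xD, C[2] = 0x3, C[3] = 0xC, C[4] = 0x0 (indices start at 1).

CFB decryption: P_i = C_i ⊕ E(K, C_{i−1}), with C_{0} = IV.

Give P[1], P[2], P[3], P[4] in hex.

P[1] = 0x8, P[2] = 0xD, P[3] = 0x4, P[4] = 0xD

P[1]: E(K, 0x4) = 0x5; 0xD ⊕ 0x5 = 0x8.
P[2]: E(K, 0xD) = 0xE; 0x3 ⊕ 0xE = 0xD.
P[3]: E(K, 0x3) = 0x8; 0xC ⊕ 0x8 = 0x4.
P[4]: E(K, 0xC) = 0xD; 0x0 ⊕ 0xD = 0xD.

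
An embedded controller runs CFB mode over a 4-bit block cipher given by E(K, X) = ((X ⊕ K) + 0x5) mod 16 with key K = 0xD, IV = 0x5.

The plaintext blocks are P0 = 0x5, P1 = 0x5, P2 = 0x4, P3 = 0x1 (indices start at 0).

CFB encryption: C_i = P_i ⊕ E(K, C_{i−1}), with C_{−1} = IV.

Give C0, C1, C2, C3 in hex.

C0 = 0x8, C1 = 0xF, C2 = 0x3, C3 = 0x2

C0: E(K, 0x5) = 0xD; 0x5 ⊕ 0xD = 0x8.
C1: E(K, 0x8) = 0xA; 0x5 ⊕ 0xA = 0xF.
C2: E(K, 0xF) = 0x7; 0x4 ⊕ 0x7 = 0x3.
C3: E(K, 0x3) = 0x3; 0x1 ⊕ 0x3 = 0x2.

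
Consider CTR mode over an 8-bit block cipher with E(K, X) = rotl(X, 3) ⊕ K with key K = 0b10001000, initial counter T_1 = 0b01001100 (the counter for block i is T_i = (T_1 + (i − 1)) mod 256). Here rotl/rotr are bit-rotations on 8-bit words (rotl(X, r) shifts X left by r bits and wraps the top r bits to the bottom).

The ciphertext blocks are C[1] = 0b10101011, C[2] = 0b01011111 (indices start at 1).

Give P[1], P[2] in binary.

P[1] = 0b01000001, P[2] = 0b10111101

CTR decryption: S_i = E(K, T_i) where T_i is the counter for block i; P_i = C_i ⊕ S_i.
P[1]: T = 0b01001100, S = E(K, T) = 0b11101010; 0b10101011 ⊕ 0b11101010 = 0b01000001.
P[2]: T = 0b01001101, S = E(K, T) = 0b11100010; 0b01011111 ⊕ 0b11100010 = 0b10111101.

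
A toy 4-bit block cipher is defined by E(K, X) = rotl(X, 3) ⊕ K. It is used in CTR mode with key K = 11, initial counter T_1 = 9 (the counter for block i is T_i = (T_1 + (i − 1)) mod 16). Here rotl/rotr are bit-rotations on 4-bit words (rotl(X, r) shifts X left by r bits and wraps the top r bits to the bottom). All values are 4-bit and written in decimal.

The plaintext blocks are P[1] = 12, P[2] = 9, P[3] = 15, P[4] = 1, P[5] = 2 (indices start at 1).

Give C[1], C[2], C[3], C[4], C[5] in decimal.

CTR encryption: S_i = E(K, T_i) where T_i is the counter for block i; C_i = P_i ⊕ S_i.
C[1]: T = 9, S = E(K, T) = 7; 12 ⊕ 7 = 11.
C[2]: T = 10, S = E(K, T) = 14; 9 ⊕ 14 = 7.
C[3]: T = 11, S = E(K, T) = 6; 15 ⊕ 6 = 9.
C[4]: T = 12, S = E(K, T) = 13; 1 ⊕ 13 = 12.
C[5]: T = 13, S = E(K, T) = 5; 2 ⊕ 5 = 7.

C[1] = 11, C[2] = 7, C[3] = 9, C[4] = 12, C[5] = 7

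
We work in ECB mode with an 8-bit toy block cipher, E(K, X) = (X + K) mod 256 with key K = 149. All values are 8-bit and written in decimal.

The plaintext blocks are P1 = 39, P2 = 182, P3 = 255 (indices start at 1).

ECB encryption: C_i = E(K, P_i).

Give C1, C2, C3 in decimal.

C1: E(K, 39) = 188.
C2: E(K, 182) = 75.
C3: E(K, 255) = 148.

C1 = 188, C2 = 75, C3 = 148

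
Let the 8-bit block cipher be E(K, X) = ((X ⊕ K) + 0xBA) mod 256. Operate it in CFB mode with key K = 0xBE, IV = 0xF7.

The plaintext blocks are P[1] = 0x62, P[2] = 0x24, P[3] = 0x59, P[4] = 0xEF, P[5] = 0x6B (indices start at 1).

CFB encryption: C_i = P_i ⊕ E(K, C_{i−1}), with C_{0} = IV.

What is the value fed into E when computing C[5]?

C[1]: E(K, 0xF7) = 0x03; 0x62 ⊕ 0x03 = 0x61.
C[2]: E(K, 0x61) = 0x99; 0x24 ⊕ 0x99 = 0xBD.
C[3]: E(K, 0xBD) = 0xBD; 0x59 ⊕ 0xBD = 0xE4.
C[4]: E(K, 0xE4) = 0x14; 0xEF ⊕ 0x14 = 0xFB.
C[5]: E(K, 0xFB) = 0xFF; 0x6B ⊕ 0xFF = 0x94.
So the input to E for block [5] is 0xFB.

0xFB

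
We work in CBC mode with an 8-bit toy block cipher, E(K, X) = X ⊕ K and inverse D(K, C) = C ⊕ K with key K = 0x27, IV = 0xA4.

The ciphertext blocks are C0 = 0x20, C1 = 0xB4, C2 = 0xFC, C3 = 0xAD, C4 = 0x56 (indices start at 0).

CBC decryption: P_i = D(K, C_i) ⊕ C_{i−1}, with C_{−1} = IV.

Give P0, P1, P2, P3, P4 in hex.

P0: D(K, 0x20) = 0x07; 0x07 ⊕ 0xA4 = 0xA3.
P1: D(K, 0xB4) = 0x93; 0x93 ⊕ 0x20 = 0xB3.
P2: D(K, 0xFC) = 0xDB; 0xDB ⊕ 0xB4 = 0x6F.
P3: D(K, 0xAD) = 0x8A; 0x8A ⊕ 0xFC = 0x76.
P4: D(K, 0x56) = 0x71; 0x71 ⊕ 0xAD = 0xDC.

P0 = 0xA3, P1 = 0xB3, P2 = 0x6F, P3 = 0x76, P4 = 0xDC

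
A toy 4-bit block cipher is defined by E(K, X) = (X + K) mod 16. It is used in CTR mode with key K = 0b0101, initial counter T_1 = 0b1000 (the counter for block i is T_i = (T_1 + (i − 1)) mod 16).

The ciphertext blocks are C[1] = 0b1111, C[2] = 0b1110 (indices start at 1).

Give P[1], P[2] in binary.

P[1] = 0b0010, P[2] = 0b0000

CTR decryption: S_i = E(K, T_i) where T_i is the counter for block i; P_i = C_i ⊕ S_i.
P[1]: T = 0b1000, S = E(K, T) = 0b1101; 0b1111 ⊕ 0b1101 = 0b0010.
P[2]: T = 0b1001, S = E(K, T) = 0b1110; 0b1110 ⊕ 0b1110 = 0b0000.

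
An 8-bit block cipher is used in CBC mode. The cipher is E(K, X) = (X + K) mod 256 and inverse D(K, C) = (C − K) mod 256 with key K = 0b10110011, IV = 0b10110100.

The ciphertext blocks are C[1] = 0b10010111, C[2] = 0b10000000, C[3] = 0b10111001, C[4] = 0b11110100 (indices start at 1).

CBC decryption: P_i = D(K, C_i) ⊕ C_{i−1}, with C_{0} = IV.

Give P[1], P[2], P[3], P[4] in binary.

P[1] = 0b01010000, P[2] = 0b01011010, P[3] = 0b10000110, P[4] = 0b11111000

P[1]: D(K, 0b10010111) = 0b11100100; 0b11100100 ⊕ 0b10110100 = 0b01010000.
P[2]: D(K, 0b10000000) = 0b11001101; 0b11001101 ⊕ 0b10010111 = 0b01011010.
P[3]: D(K, 0b10111001) = 0b00000110; 0b00000110 ⊕ 0b10000000 = 0b10000110.
P[4]: D(K, 0b11110100) = 0b01000001; 0b01000001 ⊕ 0b10111001 = 0b11111000.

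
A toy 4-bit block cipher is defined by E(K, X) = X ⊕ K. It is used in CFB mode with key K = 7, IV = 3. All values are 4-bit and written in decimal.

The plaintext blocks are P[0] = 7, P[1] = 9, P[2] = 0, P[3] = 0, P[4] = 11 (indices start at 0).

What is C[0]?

CFB encryption: C_i = P_i ⊕ E(K, C_{i−1}), with C_{−1} = IV.
C[0]: E(K, 3) = 4; 7 ⊕ 4 = 3.

C[0] = 3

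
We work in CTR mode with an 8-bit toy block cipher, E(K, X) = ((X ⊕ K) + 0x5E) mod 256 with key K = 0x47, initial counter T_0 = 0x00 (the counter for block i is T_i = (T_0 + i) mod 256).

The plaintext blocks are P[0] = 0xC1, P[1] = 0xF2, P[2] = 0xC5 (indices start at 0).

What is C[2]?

CTR encryption: S_i = E(K, T_i) where T_i is the counter for block i; C_i = P_i ⊕ S_i.
C[0]: T = 0x00, S = E(K, T) = 0xA5; 0xC1 ⊕ 0xA5 = 0x64.
C[1]: T = 0x01, S = E(K, T) = 0xA4; 0xF2 ⊕ 0xA4 = 0x56.
C[2]: T = 0x02, S = E(K, T) = 0xA3; 0xC5 ⊕ 0xA3 = 0x66.

C[2] = 0x66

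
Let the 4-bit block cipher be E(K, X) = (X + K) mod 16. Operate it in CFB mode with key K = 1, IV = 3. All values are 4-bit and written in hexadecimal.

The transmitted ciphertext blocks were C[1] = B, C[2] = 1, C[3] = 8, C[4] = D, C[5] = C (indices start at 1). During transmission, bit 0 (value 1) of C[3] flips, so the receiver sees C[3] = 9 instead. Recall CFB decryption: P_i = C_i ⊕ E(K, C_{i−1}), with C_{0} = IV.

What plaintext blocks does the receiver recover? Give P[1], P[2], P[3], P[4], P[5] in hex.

P[1] = F, P[2] = D, P[3] = B, P[4] = 7, P[5] = 2

Only C[3] changed, to 9. In CFB, a change in C_i flips the same bit in P_i and garbles P_{i+1}. Decrypting the received ciphertext:
P[1]: E(K, 3) = 4; B ⊕ 4 = F.
P[2]: E(K, B) = C; 1 ⊕ C = D.
P[3]: E(K, 1) = 2; 9 ⊕ 2 = B.
P[4]: E(K, 9) = A; D ⊕ A = 7.
P[5]: E(K, D) = E; C ⊕ E = 2.
Blocks that differ from the original plaintext: P[3], P[4].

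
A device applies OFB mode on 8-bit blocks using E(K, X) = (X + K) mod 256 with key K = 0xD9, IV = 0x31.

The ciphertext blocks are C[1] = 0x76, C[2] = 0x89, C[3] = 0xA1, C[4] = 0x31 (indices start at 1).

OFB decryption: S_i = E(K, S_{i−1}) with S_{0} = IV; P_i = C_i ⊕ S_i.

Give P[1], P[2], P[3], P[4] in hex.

P[1] = 0x7C, P[2] = 0x6A, P[3] = 0x1D, P[4] = 0xA4

P[1]: S = E(K, 0x31) = 0x0A; 0x76 ⊕ 0x0A = 0x7C.
P[2]: S = E(K, 0x0A) = 0xE3; 0x89 ⊕ 0xE3 = 0x6A.
P[3]: S = E(K, 0xE3) = 0xBC; 0xA1 ⊕ 0xBC = 0x1D.
P[4]: S = E(K, 0xBC) = 0x95; 0x31 ⊕ 0x95 = 0xA4.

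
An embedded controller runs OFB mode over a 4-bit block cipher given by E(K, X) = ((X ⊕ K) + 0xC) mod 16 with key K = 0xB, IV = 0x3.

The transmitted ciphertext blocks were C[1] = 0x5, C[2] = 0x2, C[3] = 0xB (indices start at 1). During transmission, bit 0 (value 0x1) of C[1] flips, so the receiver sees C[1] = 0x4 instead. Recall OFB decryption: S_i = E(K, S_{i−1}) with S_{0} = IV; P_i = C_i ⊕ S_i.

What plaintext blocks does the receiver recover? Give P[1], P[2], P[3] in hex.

P[1] = 0x0, P[2] = 0x9, P[3] = 0x7

Only C[1] changed, to 0x4. In OFB, a change in C_i flips the same bit in P_i only; the keystream is unaffected. Decrypting the received ciphertext:
P[1]: S = E(K, 0x3) = 0x4; 0x4 ⊕ 0x4 = 0x0.
P[2]: S = E(K, 0x4) = 0xB; 0x2 ⊕ 0xB = 0x9.
P[3]: S = E(K, 0xB) = 0xC; 0xB ⊕ 0xC = 0x7.
Blocks that differ from the original plaintext: P[1].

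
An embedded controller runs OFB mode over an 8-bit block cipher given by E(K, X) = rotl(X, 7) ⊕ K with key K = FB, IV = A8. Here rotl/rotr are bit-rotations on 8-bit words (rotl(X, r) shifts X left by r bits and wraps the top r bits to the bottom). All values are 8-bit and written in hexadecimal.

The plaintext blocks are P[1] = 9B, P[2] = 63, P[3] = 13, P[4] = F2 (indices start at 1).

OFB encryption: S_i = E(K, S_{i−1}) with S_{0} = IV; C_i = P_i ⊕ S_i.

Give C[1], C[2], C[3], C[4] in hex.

C[1] = 34, C[2] = 4F, C[3] = FE, C[4] = FF

C[1]: S = E(K, A8) = AF; 9B ⊕ AF = 34.
C[2]: S = E(K, AF) = 2C; 63 ⊕ 2C = 4F.
C[3]: S = E(K, 2C) = ED; 13 ⊕ ED = FE.
C[4]: S = E(K, ED) = 0D; F2 ⊕ 0D = FF.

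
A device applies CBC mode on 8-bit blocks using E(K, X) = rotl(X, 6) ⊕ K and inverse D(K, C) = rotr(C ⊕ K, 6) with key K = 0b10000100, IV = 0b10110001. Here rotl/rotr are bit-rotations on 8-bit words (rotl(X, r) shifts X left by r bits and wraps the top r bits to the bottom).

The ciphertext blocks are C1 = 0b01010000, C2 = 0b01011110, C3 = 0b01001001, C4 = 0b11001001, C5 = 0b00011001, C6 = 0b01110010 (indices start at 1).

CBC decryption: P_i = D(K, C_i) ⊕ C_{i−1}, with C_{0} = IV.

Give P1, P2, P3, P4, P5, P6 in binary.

P1 = 0b11100010, P2 = 0b00111011, P3 = 0b01101001, P4 = 0b01111100, P5 = 0b10111111, P6 = 0b11000010

P1: D(K, 0b01010000) = 0b01010011; 0b01010011 ⊕ 0b10110001 = 0b11100010.
P2: D(K, 0b01011110) = 0b01101011; 0b01101011 ⊕ 0b01010000 = 0b00111011.
P3: D(K, 0b01001001) = 0b00110111; 0b00110111 ⊕ 0b01011110 = 0b01101001.
P4: D(K, 0b11001001) = 0b00110101; 0b00110101 ⊕ 0b01001001 = 0b01111100.
P5: D(K, 0b00011001) = 0b01110110; 0b01110110 ⊕ 0b11001001 = 0b10111111.
P6: D(K, 0b01110010) = 0b11011011; 0b11011011 ⊕ 0b00011001 = 0b11000010.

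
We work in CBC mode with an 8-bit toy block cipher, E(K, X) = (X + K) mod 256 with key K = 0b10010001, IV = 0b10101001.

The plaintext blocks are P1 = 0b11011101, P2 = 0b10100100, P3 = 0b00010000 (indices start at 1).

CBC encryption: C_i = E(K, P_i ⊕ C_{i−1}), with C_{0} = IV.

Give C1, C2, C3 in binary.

C1 = 0b00000101, C2 = 0b00110010, C3 = 0b10110011

C1: P1 ⊕ 0b10101001 = 0b01110100; E(K, 0b01110100) = 0b00000101.
C2: P2 ⊕ 0b00000101 = 0b10100001; E(K, 0b10100001) = 0b00110010.
C3: P3 ⊕ 0b00110010 = 0b00100010; E(K, 0b00100010) = 0b10110011.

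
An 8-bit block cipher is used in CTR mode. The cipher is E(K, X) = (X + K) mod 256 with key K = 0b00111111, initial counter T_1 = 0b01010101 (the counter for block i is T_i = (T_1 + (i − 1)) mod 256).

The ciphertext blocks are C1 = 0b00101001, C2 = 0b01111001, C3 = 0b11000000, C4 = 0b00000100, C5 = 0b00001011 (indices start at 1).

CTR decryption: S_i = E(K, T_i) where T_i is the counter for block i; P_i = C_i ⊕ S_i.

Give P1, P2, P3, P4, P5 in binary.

P1: T = 0b01010101, S = E(K, T) = 0b10010100; 0b00101001 ⊕ 0b10010100 = 0b10111101.
P2: T = 0b01010110, S = E(K, T) = 0b10010101; 0b01111001 ⊕ 0b10010101 = 0b11101100.
P3: T = 0b01010111, S = E(K, T) = 0b10010110; 0b11000000 ⊕ 0b10010110 = 0b01010110.
P4: T = 0b01011000, S = E(K, T) = 0b10010111; 0b00000100 ⊕ 0b10010111 = 0b10010011.
P5: T = 0b01011001, S = E(K, T) = 0b10011000; 0b00001011 ⊕ 0b10011000 = 0b10010011.

P1 = 0b10111101, P2 = 0b11101100, P3 = 0b01010110, P4 = 0b10010011, P5 = 0b10010011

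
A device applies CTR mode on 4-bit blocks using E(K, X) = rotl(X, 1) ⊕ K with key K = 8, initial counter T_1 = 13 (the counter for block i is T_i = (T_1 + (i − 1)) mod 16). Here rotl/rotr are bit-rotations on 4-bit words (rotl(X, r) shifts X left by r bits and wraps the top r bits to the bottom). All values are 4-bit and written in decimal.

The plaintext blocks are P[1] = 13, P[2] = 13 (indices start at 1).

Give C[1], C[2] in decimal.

CTR encryption: S_i = E(K, T_i) where T_i is the counter for block i; C_i = P_i ⊕ S_i.
C[1]: T = 13, S = E(K, T) = 3; 13 ⊕ 3 = 14.
C[2]: T = 14, S = E(K, T) = 5; 13 ⊕ 5 = 8.

C[1] = 14, C[2] = 8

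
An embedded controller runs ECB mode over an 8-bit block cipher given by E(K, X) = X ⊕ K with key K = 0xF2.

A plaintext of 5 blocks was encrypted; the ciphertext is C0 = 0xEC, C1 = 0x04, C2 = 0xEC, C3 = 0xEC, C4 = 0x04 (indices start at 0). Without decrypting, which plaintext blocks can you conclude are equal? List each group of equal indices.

P0 = P2 = P3; P1 = P4

ECB encrypts each block independently with the same key, so equal ciphertext blocks imply equal plaintext blocks.
C0 = C2 = C3 = 0xEC, so P0 = P2 = P3.
C1 = C4 = 0x04, so P1 = P4.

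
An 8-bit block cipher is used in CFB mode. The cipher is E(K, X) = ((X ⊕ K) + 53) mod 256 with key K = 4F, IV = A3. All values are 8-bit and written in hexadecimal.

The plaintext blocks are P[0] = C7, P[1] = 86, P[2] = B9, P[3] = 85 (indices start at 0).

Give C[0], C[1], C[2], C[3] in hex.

C[0] = F8, C[1] = 8C, C[2] = AF, C[3] = B6

CFB encryption: C_i = P_i ⊕ E(K, C_{i−1}), with C_{−1} = IV.
C[0]: E(K, A3) = 3F; C7 ⊕ 3F = F8.
C[1]: E(K, F8) = 0A; 86 ⊕ 0A = 8C.
C[2]: E(K, 8C) = 16; B9 ⊕ 16 = AF.
C[3]: E(K, AF) = 33; 85 ⊕ 33 = B6.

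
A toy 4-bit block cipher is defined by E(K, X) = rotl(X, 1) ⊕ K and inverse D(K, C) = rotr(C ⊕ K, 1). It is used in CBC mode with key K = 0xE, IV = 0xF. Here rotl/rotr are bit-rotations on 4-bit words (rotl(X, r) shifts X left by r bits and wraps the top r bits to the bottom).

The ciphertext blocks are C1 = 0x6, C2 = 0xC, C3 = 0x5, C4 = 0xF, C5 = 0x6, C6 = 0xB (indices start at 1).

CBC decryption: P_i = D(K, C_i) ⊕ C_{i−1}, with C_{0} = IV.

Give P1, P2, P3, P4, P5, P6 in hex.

P1 = 0xB, P2 = 0x7, P3 = 0x1, P4 = 0xD, P5 = 0xB, P6 = 0xC

P1: D(K, 0x6) = 0x4; 0x4 ⊕ 0xF = 0xB.
P2: D(K, 0xC) = 0x1; 0x1 ⊕ 0x6 = 0x7.
P3: D(K, 0x5) = 0xD; 0xD ⊕ 0xC = 0x1.
P4: D(K, 0xF) = 0x8; 0x8 ⊕ 0x5 = 0xD.
P5: D(K, 0x6) = 0x4; 0x4 ⊕ 0xF = 0xB.
P6: D(K, 0xB) = 0xA; 0xA ⊕ 0x6 = 0xC.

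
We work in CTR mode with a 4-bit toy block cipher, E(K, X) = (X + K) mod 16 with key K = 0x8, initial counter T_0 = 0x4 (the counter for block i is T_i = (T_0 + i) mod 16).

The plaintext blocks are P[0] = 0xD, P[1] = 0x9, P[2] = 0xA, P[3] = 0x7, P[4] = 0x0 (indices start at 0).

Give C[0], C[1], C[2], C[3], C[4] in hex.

C[0] = 0x1, C[1] = 0x4, C[2] = 0x4, C[3] = 0x8, C[4] = 0x0

CTR encryption: S_i = E(K, T_i) where T_i is the counter for block i; C_i = P_i ⊕ S_i.
C[0]: T = 0x4, S = E(K, T) = 0xC; 0xD ⊕ 0xC = 0x1.
C[1]: T = 0x5, S = E(K, T) = 0xD; 0x9 ⊕ 0xD = 0x4.
C[2]: T = 0x6, S = E(K, T) = 0xE; 0xA ⊕ 0xE = 0x4.
C[3]: T = 0x7, S = E(K, T) = 0xF; 0x7 ⊕ 0xF = 0x8.
C[4]: T = 0x8, S = E(K, T) = 0x0; 0x0 ⊕ 0x0 = 0x0.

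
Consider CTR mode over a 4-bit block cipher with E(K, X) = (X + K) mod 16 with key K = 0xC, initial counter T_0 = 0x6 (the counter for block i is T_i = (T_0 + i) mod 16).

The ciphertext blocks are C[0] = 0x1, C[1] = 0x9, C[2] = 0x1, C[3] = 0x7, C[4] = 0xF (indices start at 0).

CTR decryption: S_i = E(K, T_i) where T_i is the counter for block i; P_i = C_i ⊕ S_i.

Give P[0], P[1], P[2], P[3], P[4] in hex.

P[0]: T = 0x6, S = E(K, T) = 0x2; 0x1 ⊕ 0x2 = 0x3.
P[1]: T = 0x7, S = E(K, T) = 0x3; 0x9 ⊕ 0x3 = 0xA.
P[2]: T = 0x8, S = E(K, T) = 0x4; 0x1 ⊕ 0x4 = 0x5.
P[3]: T = 0x9, S = E(K, T) = 0x5; 0x7 ⊕ 0x5 = 0x2.
P[4]: T = 0xA, S = E(K, T) = 0x6; 0xF ⊕ 0x6 = 0x9.

P[0] = 0x3, P[1] = 0xA, P[2] = 0x5, P[3] = 0x2, P[4] = 0x9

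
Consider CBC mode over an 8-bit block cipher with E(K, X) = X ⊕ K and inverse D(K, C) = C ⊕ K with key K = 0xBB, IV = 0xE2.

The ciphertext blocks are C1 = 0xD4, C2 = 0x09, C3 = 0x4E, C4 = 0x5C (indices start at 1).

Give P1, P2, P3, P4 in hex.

P1 = 0x8D, P2 = 0x66, P3 = 0xFC, P4 = 0xA9

CBC decryption: P_i = D(K, C_i) ⊕ C_{i−1}, with C_{0} = IV.
P1: D(K, 0xD4) = 0x6F; 0x6F ⊕ 0xE2 = 0x8D.
P2: D(K, 0x09) = 0xB2; 0xB2 ⊕ 0xD4 = 0x66.
P3: D(K, 0x4E) = 0xF5; 0xF5 ⊕ 0x09 = 0xFC.
P4: D(K, 0x5C) = 0xE7; 0xE7 ⊕ 0x4E = 0xA9.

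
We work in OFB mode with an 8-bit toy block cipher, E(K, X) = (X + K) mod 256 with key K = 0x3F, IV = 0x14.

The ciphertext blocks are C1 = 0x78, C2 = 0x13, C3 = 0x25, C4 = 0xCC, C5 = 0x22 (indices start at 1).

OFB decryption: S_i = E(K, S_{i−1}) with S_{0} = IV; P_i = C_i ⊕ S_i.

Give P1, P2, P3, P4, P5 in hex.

P1 = 0x2B, P2 = 0x81, P3 = 0xF4, P4 = 0xDC, P5 = 0x6D

P1: S = E(K, 0x14) = 0x53; 0x78 ⊕ 0x53 = 0x2B.
P2: S = E(K, 0x53) = 0x92; 0x13 ⊕ 0x92 = 0x81.
P3: S = E(K, 0x92) = 0xD1; 0x25 ⊕ 0xD1 = 0xF4.
P4: S = E(K, 0xD1) = 0x10; 0xCC ⊕ 0x10 = 0xDC.
P5: S = E(K, 0x10) = 0x4F; 0x22 ⊕ 0x4F = 0x6D.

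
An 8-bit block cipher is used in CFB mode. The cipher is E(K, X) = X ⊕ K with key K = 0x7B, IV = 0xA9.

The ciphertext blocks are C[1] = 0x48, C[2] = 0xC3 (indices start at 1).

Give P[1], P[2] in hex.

CFB decryption: P_i = C_i ⊕ E(K, C_{i−1}), with C_{0} = IV.
P[1]: E(K, 0xA9) = 0xD2; 0x48 ⊕ 0xD2 = 0x9A.
P[2]: E(K, 0x48) = 0x33; 0xC3 ⊕ 0x33 = 0xF0.

P[1] = 0x9A, P[2] = 0xF0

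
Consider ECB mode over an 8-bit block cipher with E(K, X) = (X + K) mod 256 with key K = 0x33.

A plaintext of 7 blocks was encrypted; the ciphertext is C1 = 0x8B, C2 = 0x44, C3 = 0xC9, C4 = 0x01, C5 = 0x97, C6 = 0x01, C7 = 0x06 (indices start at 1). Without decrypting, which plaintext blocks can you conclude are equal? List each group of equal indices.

P4 = P6

ECB encrypts each block independently with the same key, so equal ciphertext blocks imply equal plaintext blocks.
C4 = C6 = 0x01, so P4 = P6.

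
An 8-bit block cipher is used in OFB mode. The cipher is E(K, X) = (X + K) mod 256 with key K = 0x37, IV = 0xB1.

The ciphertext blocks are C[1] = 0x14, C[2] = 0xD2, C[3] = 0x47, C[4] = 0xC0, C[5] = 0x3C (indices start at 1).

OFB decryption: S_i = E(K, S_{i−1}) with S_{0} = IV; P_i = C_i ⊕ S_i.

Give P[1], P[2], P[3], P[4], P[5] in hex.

P[1] = 0xFC, P[2] = 0xCD, P[3] = 0x11, P[4] = 0x4D, P[5] = 0xF8

P[1]: S = E(K, 0xB1) = 0xE8; 0x14 ⊕ 0xE8 = 0xFC.
P[2]: S = E(K, 0xE8) = 0x1F; 0xD2 ⊕ 0x1F = 0xCD.
P[3]: S = E(K, 0x1F) = 0x56; 0x47 ⊕ 0x56 = 0x11.
P[4]: S = E(K, 0x56) = 0x8D; 0xC0 ⊕ 0x8D = 0x4D.
P[5]: S = E(K, 0x8D) = 0xC4; 0x3C ⊕ 0xC4 = 0xF8.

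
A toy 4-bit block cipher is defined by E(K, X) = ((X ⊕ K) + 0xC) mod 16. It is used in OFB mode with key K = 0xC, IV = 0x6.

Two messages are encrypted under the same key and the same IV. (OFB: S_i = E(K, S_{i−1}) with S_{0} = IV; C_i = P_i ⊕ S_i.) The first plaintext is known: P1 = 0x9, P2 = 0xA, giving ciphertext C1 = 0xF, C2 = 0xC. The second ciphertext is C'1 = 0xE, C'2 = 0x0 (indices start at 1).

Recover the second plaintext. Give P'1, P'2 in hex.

P'1 = 0x8, P'2 = 0x6

In OFB with a reused IV, both messages share the same keystream S_i, so C_i ⊕ C'_i = P_i ⊕ P'_i and thus P'_i = P_i ⊕ C_i ⊕ C'_i.
P'1: 0x9 ⊕ 0xF ⊕ 0xE = 0x8.
P'2: 0xA ⊕ 0xC ⊕ 0x0 = 0x6.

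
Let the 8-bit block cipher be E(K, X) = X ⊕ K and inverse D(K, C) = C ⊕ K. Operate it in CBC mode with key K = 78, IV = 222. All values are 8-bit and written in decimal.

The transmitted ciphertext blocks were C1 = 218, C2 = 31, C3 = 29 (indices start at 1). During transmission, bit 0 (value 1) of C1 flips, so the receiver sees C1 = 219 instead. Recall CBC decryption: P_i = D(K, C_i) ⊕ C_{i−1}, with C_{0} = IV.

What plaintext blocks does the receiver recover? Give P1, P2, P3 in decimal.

Only C1 changed, to 219. In CBC, a change in C_i garbles P_i and flips the same bit in P_{i+1}. Decrypting the received ciphertext:
P1: D(K, 219) = 149; 149 ⊕ 222 = 75.
P2: D(K, 31) = 81; 81 ⊕ 219 = 138.
P3: D(K, 29) = 83; 83 ⊕ 31 = 76.
Blocks that differ from the original plaintext: P1, P2.

P1 = 75, P2 = 138, P3 = 76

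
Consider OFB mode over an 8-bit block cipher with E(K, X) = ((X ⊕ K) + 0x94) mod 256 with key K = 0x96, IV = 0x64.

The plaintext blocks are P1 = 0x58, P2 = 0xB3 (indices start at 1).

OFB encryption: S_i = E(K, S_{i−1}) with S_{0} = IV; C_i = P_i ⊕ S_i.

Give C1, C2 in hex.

C1: S = E(K, 0x64) = 0x86; 0x58 ⊕ 0x86 = 0xDE.
C2: S = E(K, 0x86) = 0xA4; 0xB3 ⊕ 0xA4 = 0x17.

C1 = 0xDE, C2 = 0x17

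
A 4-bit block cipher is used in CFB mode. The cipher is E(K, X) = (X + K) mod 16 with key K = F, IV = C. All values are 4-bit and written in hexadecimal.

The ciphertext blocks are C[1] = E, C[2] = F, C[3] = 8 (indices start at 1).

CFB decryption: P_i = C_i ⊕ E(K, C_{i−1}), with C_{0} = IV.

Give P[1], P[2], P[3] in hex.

P[1] = 5, P[2] = 2, P[3] = 6

P[1]: E(K, C) = B; E ⊕ B = 5.
P[2]: E(K, E) = D; F ⊕ D = 2.
P[3]: E(K, F) = E; 8 ⊕ E = 6.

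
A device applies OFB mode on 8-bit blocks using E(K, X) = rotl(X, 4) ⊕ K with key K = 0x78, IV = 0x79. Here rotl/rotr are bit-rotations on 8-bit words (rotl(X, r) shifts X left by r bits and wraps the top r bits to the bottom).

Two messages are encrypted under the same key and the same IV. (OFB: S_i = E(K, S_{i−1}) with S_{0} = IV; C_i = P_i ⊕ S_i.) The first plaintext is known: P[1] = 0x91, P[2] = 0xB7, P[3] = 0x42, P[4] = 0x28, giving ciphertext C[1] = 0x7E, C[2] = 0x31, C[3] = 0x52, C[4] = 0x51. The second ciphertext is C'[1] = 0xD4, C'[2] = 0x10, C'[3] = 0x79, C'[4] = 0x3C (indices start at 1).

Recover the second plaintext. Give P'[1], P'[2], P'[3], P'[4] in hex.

In OFB with a reused IV, both messages share the same keystream S_i, so C_i ⊕ C'_i = P_i ⊕ P'_i and thus P'_i = P_i ⊕ C_i ⊕ C'_i.
P'[1]: 0x91 ⊕ 0x7E ⊕ 0xD4 = 0x3B.
P'[2]: 0xB7 ⊕ 0x31 ⊕ 0x10 = 0x96.
P'[3]: 0x42 ⊕ 0x52 ⊕ 0x79 = 0x69.
P'[4]: 0x28 ⊕ 0x51 ⊕ 0x3C = 0x45.

P'[1] = 0x3B, P'[2] = 0x96, P'[3] = 0x69, P'[4] = 0x45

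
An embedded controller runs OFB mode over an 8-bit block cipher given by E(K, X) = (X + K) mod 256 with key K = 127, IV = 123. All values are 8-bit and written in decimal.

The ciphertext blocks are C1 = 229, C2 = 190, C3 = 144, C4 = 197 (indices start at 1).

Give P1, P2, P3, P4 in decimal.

P1 = 31, P2 = 199, P3 = 104, P4 = 178

OFB decryption: S_i = E(K, S_{i−1}) with S_{0} = IV; P_i = C_i ⊕ S_i.
P1: S = E(K, 123) = 250; 229 ⊕ 250 = 31.
P2: S = E(K, 250) = 121; 190 ⊕ 121 = 199.
P3: S = E(K, 121) = 248; 144 ⊕ 248 = 104.
P4: S = E(K, 248) = 119; 197 ⊕ 119 = 178.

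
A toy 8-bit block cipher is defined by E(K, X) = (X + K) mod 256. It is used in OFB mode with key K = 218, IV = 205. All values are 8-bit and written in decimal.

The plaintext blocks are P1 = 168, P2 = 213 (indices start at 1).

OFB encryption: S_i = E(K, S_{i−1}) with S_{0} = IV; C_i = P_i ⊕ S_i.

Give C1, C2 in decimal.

C1: S = E(K, 205) = 167; 168 ⊕ 167 = 15.
C2: S = E(K, 167) = 129; 213 ⊕ 129 = 84.

C1 = 15, C2 = 84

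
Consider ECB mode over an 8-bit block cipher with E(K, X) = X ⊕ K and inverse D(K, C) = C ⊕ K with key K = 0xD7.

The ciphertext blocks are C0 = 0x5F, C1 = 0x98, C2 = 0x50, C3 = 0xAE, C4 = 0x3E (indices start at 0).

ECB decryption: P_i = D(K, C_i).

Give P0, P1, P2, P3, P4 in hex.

P0: D(K, 0x5F) = 0x88.
P1: D(K, 0x98) = 0x4F.
P2: D(K, 0x50) = 0x87.
P3: D(K, 0xAE) = 0x79.
P4: D(K, 0x3E) = 0xE9.

P0 = 0x88, P1 = 0x4F, P2 = 0x87, P3 = 0x79, P4 = 0xE9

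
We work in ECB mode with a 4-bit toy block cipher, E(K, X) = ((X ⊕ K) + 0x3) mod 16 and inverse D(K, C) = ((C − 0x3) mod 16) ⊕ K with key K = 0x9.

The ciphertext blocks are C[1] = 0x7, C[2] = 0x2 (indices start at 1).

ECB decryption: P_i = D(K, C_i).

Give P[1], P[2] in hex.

P[1]: D(K, 0x7) = 0xD.
P[2]: D(K, 0x2) = 0x6.

P[1] = 0xD, P[2] = 0x6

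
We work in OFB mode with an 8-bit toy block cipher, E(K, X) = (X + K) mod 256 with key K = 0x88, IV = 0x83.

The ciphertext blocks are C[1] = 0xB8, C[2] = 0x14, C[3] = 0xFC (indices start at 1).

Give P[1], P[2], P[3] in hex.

P[1] = 0xB3, P[2] = 0x87, P[3] = 0xE7

OFB decryption: S_i = E(K, S_{i−1}) with S_{0} = IV; P_i = C_i ⊕ S_i.
P[1]: S = E(K, 0x83) = 0x0B; 0xB8 ⊕ 0x0B = 0xB3.
P[2]: S = E(K, 0x0B) = 0x93; 0x14 ⊕ 0x93 = 0x87.
P[3]: S = E(K, 0x93) = 0x1B; 0xFC ⊕ 0x1B = 0xE7.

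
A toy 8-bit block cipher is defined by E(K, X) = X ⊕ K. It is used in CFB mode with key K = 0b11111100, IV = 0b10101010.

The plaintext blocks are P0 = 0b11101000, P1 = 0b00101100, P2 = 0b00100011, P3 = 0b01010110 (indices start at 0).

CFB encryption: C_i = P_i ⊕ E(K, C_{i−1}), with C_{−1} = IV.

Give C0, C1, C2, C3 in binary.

C0 = 0b10111110, C1 = 0b01101110, C2 = 0b10110001, C3 = 0b00011011

C0: E(K, 0b10101010) = 0b01010110; 0b11101000 ⊕ 0b01010110 = 0b10111110.
C1: E(K, 0b10111110) = 0b01000010; 0b00101100 ⊕ 0b01000010 = 0b01101110.
C2: E(K, 0b01101110) = 0b10010010; 0b00100011 ⊕ 0b10010010 = 0b10110001.
C3: E(K, 0b10110001) = 0b01001101; 0b01010110 ⊕ 0b01001101 = 0b00011011.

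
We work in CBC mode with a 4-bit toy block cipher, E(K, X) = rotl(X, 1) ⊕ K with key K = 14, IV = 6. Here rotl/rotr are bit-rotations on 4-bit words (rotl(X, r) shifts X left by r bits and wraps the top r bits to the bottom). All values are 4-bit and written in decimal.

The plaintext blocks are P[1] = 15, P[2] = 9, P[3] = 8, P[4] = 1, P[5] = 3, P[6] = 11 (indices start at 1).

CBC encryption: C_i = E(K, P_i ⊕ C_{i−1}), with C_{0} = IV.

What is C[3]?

C[3] = 3

C[1]: P[1] ⊕ 6 = 9; E(K, 9) = 13.
C[2]: P[2] ⊕ 13 = 4; E(K, 4) = 6.
C[3]: P[3] ⊕ 6 = 14; E(K, 14) = 3.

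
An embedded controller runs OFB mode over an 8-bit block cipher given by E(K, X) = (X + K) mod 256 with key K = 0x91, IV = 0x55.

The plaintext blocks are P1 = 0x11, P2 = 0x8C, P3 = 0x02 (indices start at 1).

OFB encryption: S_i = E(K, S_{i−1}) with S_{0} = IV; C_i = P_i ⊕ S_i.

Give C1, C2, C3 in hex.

C1 = 0xF7, C2 = 0xFB, C3 = 0x0A

C1: S = E(K, 0x55) = 0xE6; 0x11 ⊕ 0xE6 = 0xF7.
C2: S = E(K, 0xE6) = 0x77; 0x8C ⊕ 0x77 = 0xFB.
C3: S = E(K, 0x77) = 0x08; 0x02 ⊕ 0x08 = 0x0A.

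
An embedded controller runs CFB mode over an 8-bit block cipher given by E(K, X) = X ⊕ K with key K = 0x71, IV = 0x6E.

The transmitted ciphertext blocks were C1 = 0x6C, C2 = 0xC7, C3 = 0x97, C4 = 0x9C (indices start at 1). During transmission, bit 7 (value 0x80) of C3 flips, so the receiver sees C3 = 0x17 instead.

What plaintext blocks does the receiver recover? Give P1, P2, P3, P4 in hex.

P1 = 0x73, P2 = 0xDA, P3 = 0xA1, P4 = 0xFA

CFB decryption: P_i = C_i ⊕ E(K, C_{i−1}), with C_{0} = IV.
Only C3 changed, to 0x17. In CFB, a change in C_i flips the same bit in P_i and garbles P_{i+1}. Decrypting the received ciphertext:
P1: E(K, 0x6E) = 0x1F; 0x6C ⊕ 0x1F = 0x73.
P2: E(K, 0x6C) = 0x1D; 0xC7 ⊕ 0x1D = 0xDA.
P3: E(K, 0xC7) = 0xB6; 0x17 ⊕ 0xB6 = 0xA1.
P4: E(K, 0x17) = 0x66; 0x9C ⊕ 0x66 = 0xFA.
Blocks that differ from the original plaintext: P3, P4.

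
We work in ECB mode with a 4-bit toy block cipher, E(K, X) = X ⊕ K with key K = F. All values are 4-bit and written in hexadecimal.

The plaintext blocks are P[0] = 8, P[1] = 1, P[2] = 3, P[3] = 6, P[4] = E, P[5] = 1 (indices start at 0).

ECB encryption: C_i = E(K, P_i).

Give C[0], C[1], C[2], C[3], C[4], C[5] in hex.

C[0] = 7, C[1] = E, C[2] = C, C[3] = 9, C[4] = 1, C[5] = E

C[0]: E(K, 8) = 7.
C[1]: E(K, 1) = E.
C[2]: E(K, 3) = C.
C[3]: E(K, 6) = 9.
C[4]: E(K, E) = 1.
C[5]: E(K, 1) = E.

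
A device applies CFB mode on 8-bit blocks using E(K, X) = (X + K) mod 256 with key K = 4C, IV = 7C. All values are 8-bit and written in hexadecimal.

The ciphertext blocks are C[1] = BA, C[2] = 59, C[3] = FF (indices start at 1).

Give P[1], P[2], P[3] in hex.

CFB decryption: P_i = C_i ⊕ E(K, C_{i−1}), with C_{0} = IV.
P[1]: E(K, 7C) = C8; BA ⊕ C8 = 72.
P[2]: E(K, BA) = 06; 59 ⊕ 06 = 5F.
P[3]: E(K, 59) = A5; FF ⊕ A5 = 5A.

P[1] = 72, P[2] = 5F, P[3] = 5A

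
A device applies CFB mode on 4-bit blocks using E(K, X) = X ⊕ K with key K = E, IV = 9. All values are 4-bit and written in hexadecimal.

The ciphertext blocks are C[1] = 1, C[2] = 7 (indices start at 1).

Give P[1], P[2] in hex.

P[1] = 6, P[2] = 8

CFB decryption: P_i = C_i ⊕ E(K, C_{i−1}), with C_{0} = IV.
P[1]: E(K, 9) = 7; 1 ⊕ 7 = 6.
P[2]: E(K, 1) = F; 7 ⊕ F = 8.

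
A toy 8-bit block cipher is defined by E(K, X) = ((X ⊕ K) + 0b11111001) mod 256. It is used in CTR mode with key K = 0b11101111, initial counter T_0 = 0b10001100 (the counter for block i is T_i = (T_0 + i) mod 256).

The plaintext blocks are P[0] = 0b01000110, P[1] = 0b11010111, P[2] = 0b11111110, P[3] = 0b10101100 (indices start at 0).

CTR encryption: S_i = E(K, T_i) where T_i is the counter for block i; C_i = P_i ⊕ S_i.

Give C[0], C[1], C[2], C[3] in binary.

C[0] = 0b00011010, C[1] = 0b10001100, C[2] = 0b10100100, C[3] = 0b11110101

C[0]: T = 0b10001100, S = E(K, T) = 0b01011100; 0b01000110 ⊕ 0b01011100 = 0b00011010.
C[1]: T = 0b10001101, S = E(K, T) = 0b01011011; 0b11010111 ⊕ 0b01011011 = 0b10001100.
C[2]: T = 0b10001110, S = E(K, T) = 0b01011010; 0b11111110 ⊕ 0b01011010 = 0b10100100.
C[3]: T = 0b10001111, S = E(K, T) = 0b01011001; 0b10101100 ⊕ 0b01011001 = 0b11110101.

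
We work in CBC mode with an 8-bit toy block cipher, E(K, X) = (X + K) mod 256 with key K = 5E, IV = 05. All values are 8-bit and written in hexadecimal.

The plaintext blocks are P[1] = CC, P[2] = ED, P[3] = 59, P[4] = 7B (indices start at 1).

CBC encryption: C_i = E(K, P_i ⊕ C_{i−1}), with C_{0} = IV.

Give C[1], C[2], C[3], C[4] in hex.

C[1]: P[1] ⊕ 05 = C9; E(K, C9) = 27.
C[2]: P[2] ⊕ 27 = CA; E(K, CA) = 28.
C[3]: P[3] ⊕ 28 = 71; E(K, 71) = CF.
C[4]: P[4] ⊕ CF = B4; E(K, B4) = 12.

C[1] = 27, C[2] = 28, C[3] = CF, C[4] = 12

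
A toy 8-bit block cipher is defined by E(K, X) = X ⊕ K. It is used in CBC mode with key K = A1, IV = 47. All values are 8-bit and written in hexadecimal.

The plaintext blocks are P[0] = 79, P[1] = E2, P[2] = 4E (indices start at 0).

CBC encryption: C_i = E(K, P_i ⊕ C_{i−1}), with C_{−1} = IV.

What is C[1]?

C[1] = DC

C[0]: P[0] ⊕ 47 = 3E; E(K, 3E) = 9F.
C[1]: P[1] ⊕ 9F = 7D; E(K, 7D) = DC.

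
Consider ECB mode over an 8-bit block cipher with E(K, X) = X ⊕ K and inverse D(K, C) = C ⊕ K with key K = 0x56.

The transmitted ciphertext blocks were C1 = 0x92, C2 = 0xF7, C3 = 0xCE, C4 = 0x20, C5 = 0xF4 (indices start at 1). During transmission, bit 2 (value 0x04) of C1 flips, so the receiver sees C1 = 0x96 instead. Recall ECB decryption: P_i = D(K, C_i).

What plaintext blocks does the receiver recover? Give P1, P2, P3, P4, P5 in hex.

Only C1 changed, to 0x96. In ECB, a change in C_i affects only P_i. Decrypting the received ciphertext:
P1: D(K, 0x96) = 0xC0.
P2: D(K, 0xF7) = 0xA1.
P3: D(K, 0xCE) = 0x98.
P4: D(K, 0x20) = 0x76.
P5: D(K, 0xF4) = 0xA2.
Blocks that differ from the original plaintext: P1.

P1 = 0xC0, P2 = 0xA1, P3 = 0x98, P4 = 0x76, P5 = 0xA2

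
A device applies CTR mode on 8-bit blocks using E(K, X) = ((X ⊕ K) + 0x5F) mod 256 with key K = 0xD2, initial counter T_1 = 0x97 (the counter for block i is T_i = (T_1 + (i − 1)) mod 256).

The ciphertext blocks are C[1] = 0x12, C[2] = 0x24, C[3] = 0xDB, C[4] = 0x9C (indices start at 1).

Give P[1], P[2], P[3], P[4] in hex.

CTR decryption: S_i = E(K, T_i) where T_i is the counter for block i; P_i = C_i ⊕ S_i.
P[1]: T = 0x97, S = E(K, T) = 0xA4; 0x12 ⊕ 0xA4 = 0xB6.
P[2]: T = 0x98, S = E(K, T) = 0xA9; 0x24 ⊕ 0xA9 = 0x8D.
P[3]: T = 0x99, S = E(K, T) = 0xAA; 0xDB ⊕ 0xAA = 0x71.
P[4]: T = 0x9A, S = E(K, T) = 0xA7; 0x9C ⊕ 0xA7 = 0x3B.

P[1] = 0xB6, P[2] = 0x8D, P[3] = 0x71, P[4] = 0x3B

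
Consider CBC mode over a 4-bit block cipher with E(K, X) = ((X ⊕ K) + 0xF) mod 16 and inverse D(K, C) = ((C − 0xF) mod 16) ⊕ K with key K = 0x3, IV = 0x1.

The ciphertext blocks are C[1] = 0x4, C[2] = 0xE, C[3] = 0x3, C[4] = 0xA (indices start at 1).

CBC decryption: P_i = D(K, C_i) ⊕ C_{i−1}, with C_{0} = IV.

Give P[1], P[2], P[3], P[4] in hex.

P[1]: D(K, 0x4) = 0x6; 0x6 ⊕ 0x1 = 0x7.
P[2]: D(K, 0xE) = 0xC; 0xC ⊕ 0x4 = 0x8.
P[3]: D(K, 0x3) = 0x7; 0x7 ⊕ 0xE = 0x9.
P[4]: D(K, 0xA) = 0x8; 0x8 ⊕ 0x3 = 0xB.

P[1] = 0x7, P[2] = 0x8, P[3] = 0x9, P[4] = 0xB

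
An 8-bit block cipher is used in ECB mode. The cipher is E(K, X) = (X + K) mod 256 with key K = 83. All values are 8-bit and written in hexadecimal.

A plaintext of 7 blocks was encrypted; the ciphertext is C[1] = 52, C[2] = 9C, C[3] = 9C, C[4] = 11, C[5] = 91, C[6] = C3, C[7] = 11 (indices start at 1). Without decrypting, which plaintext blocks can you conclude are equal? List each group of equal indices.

P[2] = P[3]; P[4] = P[7]

ECB encrypts each block independently with the same key, so equal ciphertext blocks imply equal plaintext blocks.
C[2] = C[3] = 9C, so P[2] = P[3].
C[4] = C[7] = 11, so P[4] = P[7].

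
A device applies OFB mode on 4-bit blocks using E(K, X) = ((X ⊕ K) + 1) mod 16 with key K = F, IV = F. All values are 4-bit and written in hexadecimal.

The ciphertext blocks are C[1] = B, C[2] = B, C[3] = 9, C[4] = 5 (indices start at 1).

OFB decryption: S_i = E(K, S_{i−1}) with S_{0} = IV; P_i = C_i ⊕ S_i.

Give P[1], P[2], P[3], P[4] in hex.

P[1] = A, P[2] = 4, P[3] = 8, P[4] = A

P[1]: S = E(K, F) = 1; B ⊕ 1 = A.
P[2]: S = E(K, 1) = F; B ⊕ F = 4.
P[3]: S = E(K, F) = 1; 9 ⊕ 1 = 8.
P[4]: S = E(K, 1) = F; 5 ⊕ F = A.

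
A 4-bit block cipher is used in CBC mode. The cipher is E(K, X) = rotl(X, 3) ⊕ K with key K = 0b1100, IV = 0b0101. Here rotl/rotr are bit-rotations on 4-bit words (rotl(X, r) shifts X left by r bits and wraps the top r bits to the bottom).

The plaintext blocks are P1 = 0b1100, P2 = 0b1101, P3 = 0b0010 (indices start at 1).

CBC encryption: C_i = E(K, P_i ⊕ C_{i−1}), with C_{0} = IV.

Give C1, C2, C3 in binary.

C1 = 0b0000, C2 = 0b0010, C3 = 0b1100

C1: P1 ⊕ 0b0101 = 0b1001; E(K, 0b1001) = 0b0000.
C2: P2 ⊕ 0b0000 = 0b1101; E(K, 0b1101) = 0b0010.
C3: P3 ⊕ 0b0010 = 0b0000; E(K, 0b0000) = 0b1100.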